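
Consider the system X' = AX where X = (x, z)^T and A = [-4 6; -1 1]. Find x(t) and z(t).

Coefficient matrix A = [[-4, 6], [-1, 1]].
Characteristic polynomial det(A - λI) = λ^2 + 3λ + 2 = 0.
Eigenvalues λ = -1, -2.
For λ=-1: (A-λI) row 1 is [-3, 6], so an eigenvector is (-2, -1).
For λ=-2: (A-λI) row 1 is [-2, 6], so an eigenvector is (-3, -1).
General solution: c_1e^(-t)(-2,-1) + c_2e^(-2t)(-3,-1).

x(t) = -2c_1e^(-t) - 3c_2e^(-2t), z(t) = -c_1e^(-t) - c_2e^(-2t)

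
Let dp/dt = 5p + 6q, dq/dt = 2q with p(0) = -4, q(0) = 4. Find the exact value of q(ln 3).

A = [[5,6],[0,2]]; eigenvalues λ = 2, 5.
Eigenvectors: (-2,1) for λ=2, (-1,0) for λ=5.
From the initial condition, c_1 = 4, c_2 = -4.
q(ln 3) = (4)(3^2)(1) + (-4)(3^5)(0) = 36.

36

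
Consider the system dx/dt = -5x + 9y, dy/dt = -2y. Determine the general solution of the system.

Coefficient matrix A = [[-5, 9], [0, -2]].
Characteristic polynomial det(A - λI) = λ^2 + 7λ + 10 = 0.
Eigenvalues λ = -5, -2.
For λ=-5: (A-λI) row 1 is [0, 9], so an eigenvector is (1, 0).
For λ=-2: (A-λI) row 1 is [-3, 9], so an eigenvector is (3, 1).
General solution: C_1e^(-5t)(1,0) + C_2e^(-2t)(3,1).

x(t) = C_1e^(-5t) + 3C_2e^(-2t), y(t) = C_2e^(-2t)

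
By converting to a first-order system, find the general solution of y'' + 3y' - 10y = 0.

y(t) = C_1e^(-5t) + C_2e^(2t)

Let x_1 = y, x_2 = y'. Then x_1' = x_2 and x_2' = 10x_1 - 3x_2.
A = [[0,1],[10,-3]]; det(A-λI) = λ^2 + 3λ - 10.
Eigenvalues λ = -5, 2 with eigenvectors (1,-5), (1,2).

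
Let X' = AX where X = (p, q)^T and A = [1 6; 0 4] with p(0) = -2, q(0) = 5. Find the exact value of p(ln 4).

2512

A = [[1,6],[0,4]]; eigenvalues λ = 1, 4.
Eigenvectors: (1,0) for λ=1, (2,1) for λ=4.
From the initial condition, c_1 = -12, c_2 = 5.
p(ln 4) = (-12)(4^1)(1) + (5)(4^4)(2) = 2512.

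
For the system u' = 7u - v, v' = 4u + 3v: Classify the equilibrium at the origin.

unstable improper node

A = [[7,-1],[4,3]]; det(A-λI) = λ^2 - 10λ + 25.
repeated λ = 5 with a single eigenvector.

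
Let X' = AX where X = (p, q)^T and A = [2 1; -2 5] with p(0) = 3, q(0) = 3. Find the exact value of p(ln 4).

A = [[2,1],[-2,5]]; eigenvalues λ = 4, 3.
Eigenvectors: (-1,-2) for λ=4, (-1,-1) for λ=3.
From the initial condition, c_1 = 0, c_2 = -3.
p(ln 4) = (0)(4^4)(-1) + (-3)(4^3)(-1) = 192.

192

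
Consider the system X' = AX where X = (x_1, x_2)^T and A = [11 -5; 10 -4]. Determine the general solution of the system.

x_1(t) = -c_1e^(6t) - c_2e^(t), x_2(t) = -c_1e^(6t) - 2c_2e^(t)

Coefficient matrix A = [[11, -5], [10, -4]].
Characteristic polynomial det(A - λI) = λ^2 - 7λ + 6 = 0.
Eigenvalues λ = 6, 1.
For λ=6: (A-λI) row 1 is [5, -5], so an eigenvector is (-1, -1).
For λ=1: (A-λI) row 1 is [10, -5], so an eigenvector is (-1, -2).
General solution: c_1e^(6t)(-1,-1) + c_2e^(t)(-1,-2).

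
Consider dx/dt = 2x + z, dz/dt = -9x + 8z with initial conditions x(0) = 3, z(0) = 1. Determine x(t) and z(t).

Coefficient matrix A = [[2, 1], [-9, 8]].
Characteristic polynomial det(A - λI) = λ^2 - 10λ + 25 = 0.
Single eigenvalue λ = 5 with algebraic multiplicity 2.
Eigenvector v = (1,3); generalized eigenvector w with (A-λI)w=v is (0,1).
General solution: e^(5t)[C_1·v + C_2·(t·v + w)].
Applying x(0)=3, z(0)=1 gives C_1=3, C_2=-8.

x(t) = -8te^(5t) + 3e^(5t), z(t) = -24te^(5t) + e^(5t)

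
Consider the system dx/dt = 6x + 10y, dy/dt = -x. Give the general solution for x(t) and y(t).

Coefficient matrix A = [[6, 10], [-1, 0]].
Characteristic polynomial det(A - λI) = λ^2 - 6λ + 10 = 0.
Eigenvalues λ = 3 ± i (complex conjugate pair).
For λ=3+i: an eigenvector is (3,-1) - i(-1,0) = (3 + i, -1).
A real fundamental pair from Re and Im of e^((3+i)t)v: X_1 = e^(3t)(cos(t)·(3,-1) + sin(t)·(-1,0)), X_2 = e^(3t)(sin(t)·(3,-1) - cos(t)·(-1,0)).
General solution: K_1X_1 + K_2X_2.

x(t) = -K_1e^(3t)sin(t) + 3K_1e^(3t)cos(t) + 3K_2e^(3t)sin(t) + K_2e^(3t)cos(t), y(t) = -K_1e^(3t)cos(t) - K_2e^(3t)sin(t)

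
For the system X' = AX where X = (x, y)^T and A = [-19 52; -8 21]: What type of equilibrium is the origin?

A = [[-19,52],[-8,21]]; det(A-λI) = λ^2 - 2λ + 17.
λ = 1 ± 4i: positive real part.

unstable spiral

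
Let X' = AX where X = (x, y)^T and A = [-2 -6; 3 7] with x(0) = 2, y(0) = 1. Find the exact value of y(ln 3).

A = [[-2,-6],[3,7]]; eigenvalues λ = 4, 1.
Eigenvectors: (-1,1) for λ=4, (2,-1) for λ=1.
From the initial condition, c_1 = 4, c_2 = 3.
y(ln 3) = (4)(3^4)(1) + (3)(3^1)(-1) = 315.

315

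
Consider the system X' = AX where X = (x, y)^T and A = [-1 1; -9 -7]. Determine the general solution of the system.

Coefficient matrix A = [[-1, 1], [-9, -7]].
Characteristic polynomial det(A - λI) = λ^2 + 8λ + 16 = 0.
Single eigenvalue λ = -4 with algebraic multiplicity 2.
Eigenvector v = (1,-3); generalized eigenvector w with (A-λI)w=v is (0,1).
General solution: e^(-4t)[C_1·v + C_2·(t·v + w)].

x(t) = C_1e^(-4t) + C_2te^(-4t), y(t) = -3C_1e^(-4t) - 3C_2te^(-4t) + C_2e^(-4t)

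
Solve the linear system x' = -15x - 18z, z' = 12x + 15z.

x(t) = -3K_1e^(-3t) + K_2e^(3t), z(t) = 2K_1e^(-3t) - K_2e^(3t)

Coefficient matrix A = [[-15, -18], [12, 15]].
Characteristic polynomial det(A - λI) = λ^2 - 9 = 0.
Eigenvalues λ = -3, 3.
For λ=-3: (A-λI) row 1 is [-12, -18], so an eigenvector is (-3, 2).
For λ=3: (A-λI) row 1 is [-18, -18], so an eigenvector is (1, -1).
General solution: K_1e^(-3t)(-3,2) + K_2e^(3t)(1,-1).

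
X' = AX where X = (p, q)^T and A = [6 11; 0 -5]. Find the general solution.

p(t) = K_1e^(6t) + K_2e^(-5t), q(t) = -K_2e^(-5t)

Coefficient matrix A = [[6, 11], [0, -5]].
Characteristic polynomial det(A - λI) = λ^2 - λ - 30 = 0.
Eigenvalues λ = 6, -5.
For λ=6: (A-λI) row 1 is [0, 11], so an eigenvector is (1, 0).
For λ=-5: (A-λI) row 1 is [11, 11], so an eigenvector is (1, -1).
General solution: K_1e^(6t)(1,0) + K_2e^(-5t)(1,-1).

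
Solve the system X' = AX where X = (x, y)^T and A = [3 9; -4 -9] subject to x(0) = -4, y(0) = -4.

x(t) = -60te^(-3t) - 4e^(-3t), y(t) = 40te^(-3t) - 4e^(-3t)

Coefficient matrix A = [[3, 9], [-4, -9]].
Characteristic polynomial det(A - λI) = λ^2 + 6λ + 9 = 0.
Single eigenvalue λ = -3 with algebraic multiplicity 2.
Eigenvector v = (3,-2); generalized eigenvector w with (A-λI)w=v is (-1,1).
General solution: e^(-3t)[K_1·v + K_2·(t·v + w)].
Applying x(0)=-4, y(0)=-4 gives K_1=-8, K_2=-20.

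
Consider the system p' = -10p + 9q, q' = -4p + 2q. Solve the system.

p(t) = 3C_1e^(-4t) + 3C_2te^(-4t) + C_2e^(-4t), q(t) = 2C_1e^(-4t) + 2C_2te^(-4t) + C_2e^(-4t)

Coefficient matrix A = [[-10, 9], [-4, 2]].
Characteristic polynomial det(A - λI) = λ^2 + 8λ + 16 = 0.
Single eigenvalue λ = -4 with algebraic multiplicity 2.
Eigenvector v = (3,2); generalized eigenvector w with (A-λI)w=v is (1,1).
General solution: e^(-4t)[C_1·v + C_2·(t·v + w)].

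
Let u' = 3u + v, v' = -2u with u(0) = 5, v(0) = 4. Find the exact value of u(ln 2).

38

A = [[3,1],[-2,0]]; eigenvalues λ = 1, 2.
Eigenvectors: (-1,2) for λ=1, (1,-1) for λ=2.
From the initial condition, c_1 = 9, c_2 = 14.
u(ln 2) = (9)(2^1)(-1) + (14)(2^2)(1) = 38.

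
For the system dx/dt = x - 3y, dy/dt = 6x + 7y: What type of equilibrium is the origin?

A = [[1,-3],[6,7]]; det(A-λI) = λ^2 - 8λ + 25.
λ = 4 ± 3i: positive real part.

unstable spiral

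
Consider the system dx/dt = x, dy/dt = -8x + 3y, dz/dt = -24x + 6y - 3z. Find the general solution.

x(t) = C_1e^(t), y(t) = 4C_1e^(t) + C_3e^(3t), z(t) = C_2e^(-3t) + C_3e^(3t)

Coefficient matrix A = [[1, 0, 0], [-8, 3, 0], [-24, 6, -3]].
det(A - λI) = 0 gives eigenvalues λ = 1, -3, 3.
For λ=1: eigenvector (1,4,0).
For λ=-3: eigenvector (0,0,1).
For λ=3: eigenvector (0,1,1).
General solution: C_1e^(t)(1,4,0) + C_2e^(-3t)(0,0,1) + C_3e^(3t)(0,1,1).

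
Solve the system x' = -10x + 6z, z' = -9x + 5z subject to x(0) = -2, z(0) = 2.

x(t) = 8e^(-t) - 10e^(-4t), z(t) = 12e^(-t) - 10e^(-4t)

Coefficient matrix A = [[-10, 6], [-9, 5]].
Characteristic polynomial det(A - λI) = λ^2 + 5λ + 4 = 0.
Eigenvalues λ = -1, -4.
For λ=-1: (A-λI) row 1 is [-9, 6], so an eigenvector is (-2, -3).
For λ=-4: (A-λI) row 1 is [-6, 6], so an eigenvector is (-1, -1).
General solution: C_1e^(-t)(-2,-3) + C_2e^(-4t)(-1,-1).
Applying x(0)=-2, z(0)=2 gives C_1=-4, C_2=10.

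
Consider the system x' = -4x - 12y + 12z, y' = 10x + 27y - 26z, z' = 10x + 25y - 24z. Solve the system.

Coefficient matrix A = [[-4, -12, 12], [10, 27, -26], [10, 25, -24]].
det(A - λI) = 0 gives eigenvalues λ = -4, 2, 1.
For λ=-4: eigenvector (1,-2,-2).
For λ=2: eigenvector (-2,6,5).
For λ=1: eigenvector (0,1,1).
General solution: K_1e^(-4t)(1,-2,-2) + K_2e^(2t)(-2,6,5) + K_3e^(t)(0,1,1).

x(t) = K_1e^(-4t) - 2K_2e^(2t), y(t) = -2K_1e^(-4t) + 6K_2e^(2t) + K_3e^(t), z(t) = -2K_1e^(-4t) + 5K_2e^(2t) + K_3e^(t)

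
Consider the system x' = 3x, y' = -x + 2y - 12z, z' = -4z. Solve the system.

x(t) = -c_1e^(3t), y(t) = c_1e^(3t) + c_2e^(2t) + 2c_3e^(-4t), z(t) = c_3e^(-4t)

Coefficient matrix A = [[3, 0, 0], [-1, 2, -12], [0, 0, -4]].
det(A - λI) = 0 gives eigenvalues λ = 3, 2, -4.
For λ=3: eigenvector (-1,1,0).
For λ=2: eigenvector (0,1,0).
For λ=-4: eigenvector (0,2,1).
General solution: c_1e^(3t)(-1,1,0) + c_2e^(2t)(0,1,0) + c_3e^(-4t)(0,2,1).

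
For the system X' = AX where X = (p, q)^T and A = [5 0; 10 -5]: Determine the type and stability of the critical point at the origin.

saddle

A = [[5,0],[10,-5]]; det(A-λI) = λ^2 - 25.
λ = -5, 5: opposite signs.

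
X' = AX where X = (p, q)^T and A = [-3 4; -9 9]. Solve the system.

p(t) = -2C_1e^(3t) - 2C_2te^(3t) - C_2e^(3t), q(t) = -3C_1e^(3t) - 3C_2te^(3t) - 2C_2e^(3t)

Coefficient matrix A = [[-3, 4], [-9, 9]].
Characteristic polynomial det(A - λI) = λ^2 - 6λ + 9 = 0.
Single eigenvalue λ = 3 with algebraic multiplicity 2.
Eigenvector v = (-2,-3); generalized eigenvector w with (A-λI)w=v is (-1,-2).
General solution: e^(3t)[C_1·v + C_2·(t·v + w)].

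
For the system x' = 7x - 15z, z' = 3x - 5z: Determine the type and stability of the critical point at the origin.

unstable spiral

A = [[7,-15],[3,-5]]; det(A-λI) = λ^2 - 2λ + 10.
λ = 1 ± 3i: positive real part.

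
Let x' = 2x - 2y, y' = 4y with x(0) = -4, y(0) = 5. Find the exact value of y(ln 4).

A = [[2,-2],[0,4]]; eigenvalues λ = 4, 2.
Eigenvectors: (-1,1) for λ=4, (-1,0) for λ=2.
From the initial condition, c_1 = 5, c_2 = -1.
y(ln 4) = (5)(4^4)(1) + (-1)(4^2)(0) = 1280.

1280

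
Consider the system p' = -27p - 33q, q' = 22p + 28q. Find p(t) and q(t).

p(t) = C_1e^(6t) + 3C_2e^(-5t), q(t) = -C_1e^(6t) - 2C_2e^(-5t)

Coefficient matrix A = [[-27, -33], [22, 28]].
Characteristic polynomial det(A - λI) = λ^2 - λ - 30 = 0.
Eigenvalues λ = 6, -5.
For λ=6: (A-λI) row 1 is [-33, -33], so an eigenvector is (1, -1).
For λ=-5: (A-λI) row 1 is [-22, -33], so an eigenvector is (3, -2).
General solution: C_1e^(6t)(1,-1) + C_2e^(-5t)(3,-2).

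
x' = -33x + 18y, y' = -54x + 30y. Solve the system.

Coefficient matrix A = [[-33, 18], [-54, 30]].
Characteristic polynomial det(A - λI) = λ^2 + 3λ - 18 = 0.
Eigenvalues λ = -6, 3.
For λ=-6: (A-λI) row 1 is [-27, 18], so an eigenvector is (2, 3).
For λ=3: (A-λI) row 1 is [-36, 18], so an eigenvector is (1, 2).
General solution: C_1e^(-6t)(2,3) + C_2e^(3t)(1,2).

x(t) = 2C_1e^(-6t) + C_2e^(3t), y(t) = 3C_1e^(-6t) + 2C_2e^(3t)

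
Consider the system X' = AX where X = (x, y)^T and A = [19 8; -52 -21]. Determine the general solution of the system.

Coefficient matrix A = [[19, 8], [-52, -21]].
Characteristic polynomial det(A - λI) = λ^2 + 2λ + 17 = 0.
Eigenvalues λ = -1 ± 4i (complex conjugate pair).
For λ=-1+4i: an eigenvector is (-1,2) - i(-1,3) = (-1 + i, 2 - 3i).
A real fundamental pair from Re and Im of e^((-1+4i)t)v: X_1 = e^(-t)(cos(4t)·(-1,2) + sin(4t)·(-1,3)), X_2 = e^(-t)(sin(4t)·(-1,2) - cos(4t)·(-1,3)).
General solution: K_1X_1 + K_2X_2.

x(t) = -K_1e^(-t)sin(4t) - K_1e^(-t)cos(4t) - K_2e^(-t)sin(4t) + K_2e^(-t)cos(4t), y(t) = 3K_1e^(-t)sin(4t) + 2K_1e^(-t)cos(4t) + 2K_2e^(-t)sin(4t) - 3K_2e^(-t)cos(4t)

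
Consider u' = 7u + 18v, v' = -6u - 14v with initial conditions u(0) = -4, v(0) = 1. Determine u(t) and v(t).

u(t) = -10e^(-2t) + 6e^(-5t), v(t) = 5e^(-2t) - 4e^(-5t)

Coefficient matrix A = [[7, 18], [-6, -14]].
Characteristic polynomial det(A - λI) = λ^2 + 7λ + 10 = 0.
Eigenvalues λ = -2, -5.
For λ=-2: (A-λI) row 1 is [9, 18], so an eigenvector is (2, -1).
For λ=-5: (A-λI) row 1 is [12, 18], so an eigenvector is (3, -2).
General solution: K_1e^(-2t)(2,-1) + K_2e^(-5t)(3,-2).
Applying u(0)=-4, v(0)=1 gives K_1=-5, K_2=2.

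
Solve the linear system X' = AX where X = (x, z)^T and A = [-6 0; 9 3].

x(t) = -C_1e^(-6t), z(t) = C_1e^(-6t) + C_2e^(3t)

Coefficient matrix A = [[-6, 0], [9, 3]].
Characteristic polynomial det(A - λI) = λ^2 + 3λ - 18 = 0.
Eigenvalues λ = -6, 3.
For λ=-6: (A-λI) row 2 is [9, 9], so an eigenvector is (-1, 1).
For λ=3: (A-λI) row 1 is [-9, 0], so an eigenvector is (0, 1).
General solution: C_1e^(-6t)(-1,1) + C_2e^(3t)(0,1).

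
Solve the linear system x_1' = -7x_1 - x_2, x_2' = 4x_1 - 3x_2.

Coefficient matrix A = [[-7, -1], [4, -3]].
Characteristic polynomial det(A - λI) = λ^2 + 10λ + 25 = 0.
Single eigenvalue λ = -5 with algebraic multiplicity 2.
Eigenvector v = (1,-2); generalized eigenvector w with (A-λI)w=v is (-1,1).
General solution: e^(-5t)[c_1·v + c_2·(t·v + w)].

x_1(t) = c_1e^(-5t) + c_2te^(-5t) - c_2e^(-5t), x_2(t) = -2c_1e^(-5t) - 2c_2te^(-5t) + c_2e^(-5t)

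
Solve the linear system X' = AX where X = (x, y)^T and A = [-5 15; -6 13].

Coefficient matrix A = [[-5, 15], [-6, 13]].
Characteristic polynomial det(A - λI) = λ^2 - 8λ + 25 = 0.
Eigenvalues λ = 4 ± 3i (complex conjugate pair).
For λ=4+3i: an eigenvector is (1,1) - i(2,1) = (1 - 2i, 1 - i).
A real fundamental pair from Re and Im of e^((4+3i)t)v: X_1 = e^(4t)(cos(3t)·(1,1) + sin(3t)·(2,1)), X_2 = e^(4t)(sin(3t)·(1,1) - cos(3t)·(2,1)).
General solution: c_1X_1 + c_2X_2.

x(t) = 2c_1e^(4t)sin(3t) + c_1e^(4t)cos(3t) + c_2e^(4t)sin(3t) - 2c_2e^(4t)cos(3t), y(t) = c_1e^(4t)sin(3t) + c_1e^(4t)cos(3t) + c_2e^(4t)sin(3t) - c_2e^(4t)cos(3t)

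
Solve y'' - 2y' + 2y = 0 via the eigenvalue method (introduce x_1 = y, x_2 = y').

y(t) = C_1e^(t)cos(t) + C_2e^(t)sin(t)

Let x_1 = y, x_2 = y'. Then x_1' = x_2 and x_2' = -2x_1 + 2x_2.
A = [[0,1],[-2,2]]; det(A-λI) = λ^2 - 2λ + 2.
Eigenvalues λ = 1 ± i.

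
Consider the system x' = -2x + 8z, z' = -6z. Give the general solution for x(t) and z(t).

Coefficient matrix A = [[-2, 8], [0, -6]].
Characteristic polynomial det(A - λI) = λ^2 + 8λ + 12 = 0.
Eigenvalues λ = -2, -6.
For λ=-2: (A-λI) row 1 is [0, 8], so an eigenvector is (-1, 0).
For λ=-6: (A-λI) row 1 is [4, 8], so an eigenvector is (-2, 1).
General solution: c_1e^(-2t)(-1,0) + c_2e^(-6t)(-2,1).

x(t) = -c_1e^(-2t) - 2c_2e^(-6t), z(t) = c_2e^(-6t)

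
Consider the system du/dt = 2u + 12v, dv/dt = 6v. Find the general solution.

u(t) = -3K_1e^(6t) + K_2e^(2t), v(t) = -K_1e^(6t)

Coefficient matrix A = [[2, 12], [0, 6]].
Characteristic polynomial det(A - λI) = λ^2 - 8λ + 12 = 0.
Eigenvalues λ = 6, 2.
For λ=6: (A-λI) row 1 is [-4, 12], so an eigenvector is (-3, -1).
For λ=2: (A-λI) row 1 is [0, 12], so an eigenvector is (1, 0).
General solution: K_1e^(6t)(-3,-1) + K_2e^(2t)(1,0).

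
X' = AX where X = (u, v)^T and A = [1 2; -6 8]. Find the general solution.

Coefficient matrix A = [[1, 2], [-6, 8]].
Characteristic polynomial det(A - λI) = λ^2 - 9λ + 20 = 0.
Eigenvalues λ = 4, 5.
For λ=4: (A-λI) row 1 is [-3, 2], so an eigenvector is (-2, -3).
For λ=5: (A-λI) row 1 is [-4, 2], so an eigenvector is (-1, -2).
General solution: c_1e^(4t)(-2,-3) + c_2e^(5t)(-1,-2).

u(t) = -2c_1e^(4t) - c_2e^(5t), v(t) = -3c_1e^(4t) - 2c_2e^(5t)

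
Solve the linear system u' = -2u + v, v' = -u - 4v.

u(t) = -C_1e^(-3t) - C_2te^(-3t) + 2C_2e^(-3t), v(t) = C_1e^(-3t) + C_2te^(-3t) - 3C_2e^(-3t)

Coefficient matrix A = [[-2, 1], [-1, -4]].
Characteristic polynomial det(A - λI) = λ^2 + 6λ + 9 = 0.
Single eigenvalue λ = -3 with algebraic multiplicity 2.
Eigenvector v = (-1,1); generalized eigenvector w with (A-λI)w=v is (2,-3).
General solution: e^(-3t)[C_1·v + C_2·(t·v + w)].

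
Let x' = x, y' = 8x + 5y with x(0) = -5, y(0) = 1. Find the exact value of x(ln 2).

-10

A = [[1,0],[8,5]]; eigenvalues λ = 5, 1.
Eigenvectors: (0,1) for λ=5, (1,-2) for λ=1.
From the initial condition, c_1 = -9, c_2 = -5.
x(ln 2) = (-9)(2^5)(0) + (-5)(2^1)(1) = -10.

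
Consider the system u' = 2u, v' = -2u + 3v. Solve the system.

Coefficient matrix A = [[2, 0], [-2, 3]].
Characteristic polynomial det(A - λI) = λ^2 - 5λ + 6 = 0.
Eigenvalues λ = 3, 2.
For λ=3: (A-λI) row 1 is [-1, 0], so an eigenvector is (0, -1).
For λ=2: (A-λI) row 2 is [-2, 1], so an eigenvector is (1, 2).
General solution: K_1e^(3t)(0,-1) + K_2e^(2t)(1,2).

u(t) = K_2e^(2t), v(t) = -K_1e^(3t) + 2K_2e^(2t)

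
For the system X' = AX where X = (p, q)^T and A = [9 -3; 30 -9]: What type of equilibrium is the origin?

A = [[9,-3],[30,-9]]; det(A-λI) = λ^2 + 9.
λ = 0 ± 3i: zero real part.

center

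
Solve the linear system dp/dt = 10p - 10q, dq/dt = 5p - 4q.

p(t) = -3K_1e^(3t)sin(t) + K_1e^(3t)cos(t) + K_2e^(3t)sin(t) + 3K_2e^(3t)cos(t), q(t) = -2K_1e^(3t)sin(t) + K_1e^(3t)cos(t) + K_2e^(3t)sin(t) + 2K_2e^(3t)cos(t)

Coefficient matrix A = [[10, -10], [5, -4]].
Characteristic polynomial det(A - λI) = λ^2 - 6λ + 10 = 0.
Eigenvalues λ = 3 ± i (complex conjugate pair).
For λ=3+i: an eigenvector is (1,1) - i(-3,-2) = (1 + 3i, 1 + 2i).
A real fundamental pair from Re and Im of e^((3+i)t)v: X_1 = e^(3t)(cos(t)·(1,1) + sin(t)·(-3,-2)), X_2 = e^(3t)(sin(t)·(1,1) - cos(t)·(-3,-2)).
General solution: K_1X_1 + K_2X_2.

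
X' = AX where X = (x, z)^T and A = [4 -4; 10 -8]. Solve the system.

Coefficient matrix A = [[4, -4], [10, -8]].
Characteristic polynomial det(A - λI) = λ^2 + 4λ + 8 = 0.
Eigenvalues λ = -2 ± 2i (complex conjugate pair).
For λ=-2+2i: an eigenvector is (-1,-1) - i(-1,-2) = (-1 + i, -1 + 2i).
A real fundamental pair from Re and Im of e^((-2+2i)t)v: X_1 = e^(-2t)(cos(2t)·(-1,-1) + sin(2t)·(-1,-2)), X_2 = e^(-2t)(sin(2t)·(-1,-1) - cos(2t)·(-1,-2)).
General solution: c_1X_1 + c_2X_2.

x(t) = -c_1e^(-2t)sin(2t) - c_1e^(-2t)cos(2t) - c_2e^(-2t)sin(2t) + c_2e^(-2t)cos(2t), z(t) = -2c_1e^(-2t)sin(2t) - c_1e^(-2t)cos(2t) - c_2e^(-2t)sin(2t) + 2c_2e^(-2t)cos(2t)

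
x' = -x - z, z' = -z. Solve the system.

x(t) = -c_1e^(-t) - c_2te^(-t) - 3c_2e^(-t), z(t) = c_2e^(-t)

Coefficient matrix A = [[-1, -1], [0, -1]].
Characteristic polynomial det(A - λI) = λ^2 + 2λ + 1 = 0.
Single eigenvalue λ = -1 with algebraic multiplicity 2.
Eigenvector v = (-1,0); generalized eigenvector w with (A-λI)w=v is (-3,1).
General solution: e^(-t)[c_1·v + c_2·(t·v + w)].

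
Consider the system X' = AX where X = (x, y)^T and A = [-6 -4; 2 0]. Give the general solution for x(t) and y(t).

Coefficient matrix A = [[-6, -4], [2, 0]].
Characteristic polynomial det(A - λI) = λ^2 + 6λ + 8 = 0.
Eigenvalues λ = -4, -2.
For λ=-4: (A-λI) row 1 is [-2, -4], so an eigenvector is (2, -1).
For λ=-2: (A-λI) row 1 is [-4, -4], so an eigenvector is (-1, 1).
General solution: C_1e^(-4t)(2,-1) + C_2e^(-2t)(-1,1).

x(t) = 2C_1e^(-4t) - C_2e^(-2t), y(t) = -C_1e^(-4t) + C_2e^(-2t)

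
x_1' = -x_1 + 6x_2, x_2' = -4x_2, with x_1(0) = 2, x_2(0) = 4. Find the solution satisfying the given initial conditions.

Coefficient matrix A = [[-1, 6], [0, -4]].
Characteristic polynomial det(A - λI) = λ^2 + 5λ + 4 = 0.
Eigenvalues λ = -4, -1.
For λ=-4: (A-λI) row 1 is [3, 6], so an eigenvector is (2, -1).
For λ=-1: (A-λI) row 1 is [0, 6], so an eigenvector is (-1, 0).
General solution: c_1e^(-4t)(2,-1) + c_2e^(-t)(-1,0).
Applying x_1(0)=2, x_2(0)=4 gives c_1=-4, c_2=-10.

x_1(t) = 10e^(-t) - 8e^(-4t), x_2(t) = 4e^(-4t)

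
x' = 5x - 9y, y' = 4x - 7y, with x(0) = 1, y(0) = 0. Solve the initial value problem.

x(t) = 6te^(-t) + e^(-t), y(t) = 4te^(-t)

Coefficient matrix A = [[5, -9], [4, -7]].
Characteristic polynomial det(A - λI) = λ^2 + 2λ + 1 = 0.
Single eigenvalue λ = -1 with algebraic multiplicity 2.
Eigenvector v = (3,2); generalized eigenvector w with (A-λI)w=v is (-1,-1).
General solution: e^(-t)[K_1·v + K_2·(t·v + w)].
Applying x(0)=1, y(0)=0 gives K_1=1, K_2=2.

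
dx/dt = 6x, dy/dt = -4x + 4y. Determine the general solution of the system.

Coefficient matrix A = [[6, 0], [-4, 4]].
Characteristic polynomial det(A - λI) = λ^2 - 10λ + 24 = 0.
Eigenvalues λ = 6, 4.
For λ=6: (A-λI) row 2 is [-4, -2], so an eigenvector is (1, -2).
For λ=4: (A-λI) row 1 is [2, 0], so an eigenvector is (0, 1).
General solution: c_1e^(6t)(1,-2) + c_2e^(4t)(0,1).

x(t) = c_1e^(6t), y(t) = -2c_1e^(6t) + c_2e^(4t)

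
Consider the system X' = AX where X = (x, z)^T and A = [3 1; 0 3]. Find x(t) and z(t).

x(t) = -C_1e^(3t) - C_2te^(3t) + C_2e^(3t), z(t) = -C_2e^(3t)

Coefficient matrix A = [[3, 1], [0, 3]].
Characteristic polynomial det(A - λI) = λ^2 - 6λ + 9 = 0.
Single eigenvalue λ = 3 with algebraic multiplicity 2.
Eigenvector v = (-1,0); generalized eigenvector w with (A-λI)w=v is (1,-1).
General solution: e^(3t)[C_1·v + C_2·(t·v + w)].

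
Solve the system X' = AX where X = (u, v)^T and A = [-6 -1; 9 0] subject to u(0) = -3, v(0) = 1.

u(t) = 8te^(-3t) - 3e^(-3t), v(t) = -24te^(-3t) + e^(-3t)

Coefficient matrix A = [[-6, -1], [9, 0]].
Characteristic polynomial det(A - λI) = λ^2 + 6λ + 9 = 0.
Single eigenvalue λ = -3 with algebraic multiplicity 2.
Eigenvector v = (-1,3); generalized eigenvector w with (A-λI)w=v is (0,1).
General solution: e^(-3t)[c_1·v + c_2·(t·v + w)].
Applying u(0)=-3, v(0)=1 gives c_1=3, c_2=-8.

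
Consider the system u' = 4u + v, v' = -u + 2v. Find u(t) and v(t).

u(t) = -C_1e^(3t) - C_2te^(3t) - C_2e^(3t), v(t) = C_1e^(3t) + C_2te^(3t)

Coefficient matrix A = [[4, 1], [-1, 2]].
Characteristic polynomial det(A - λI) = λ^2 - 6λ + 9 = 0.
Single eigenvalue λ = 3 with algebraic multiplicity 2.
Eigenvector v = (-1,1); generalized eigenvector w with (A-λI)w=v is (-1,0).
General solution: e^(3t)[C_1·v + C_2·(t·v + w)].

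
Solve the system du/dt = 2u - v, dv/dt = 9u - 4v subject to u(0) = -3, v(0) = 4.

u(t) = -13te^(-t) - 3e^(-t), v(t) = -39te^(-t) + 4e^(-t)

Coefficient matrix A = [[2, -1], [9, -4]].
Characteristic polynomial det(A - λI) = λ^2 + 2λ + 1 = 0.
Single eigenvalue λ = -1 with algebraic multiplicity 2.
Eigenvector v = (1,3); generalized eigenvector w with (A-λI)w=v is (0,-1).
General solution: e^(-t)[C_1·v + C_2·(t·v + w)].
Applying u(0)=-3, v(0)=4 gives C_1=-3, C_2=-13.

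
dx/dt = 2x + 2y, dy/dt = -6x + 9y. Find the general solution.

x(t) = c_1e^(6t) - 2c_2e^(5t), y(t) = 2c_1e^(6t) - 3c_2e^(5t)

Coefficient matrix A = [[2, 2], [-6, 9]].
Characteristic polynomial det(A - λI) = λ^2 - 11λ + 30 = 0.
Eigenvalues λ = 6, 5.
For λ=6: (A-λI) row 1 is [-4, 2], so an eigenvector is (1, 2).
For λ=5: (A-λI) row 1 is [-3, 2], so an eigenvector is (-2, -3).
General solution: c_1e^(6t)(1,2) + c_2e^(5t)(-2,-3).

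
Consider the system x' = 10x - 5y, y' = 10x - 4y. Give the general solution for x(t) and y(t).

x(t) = c_1e^(3t)sin(t) - 2c_1e^(3t)cos(t) - 2c_2e^(3t)sin(t) - c_2e^(3t)cos(t), y(t) = c_1e^(3t)sin(t) - 3c_1e^(3t)cos(t) - 3c_2e^(3t)sin(t) - c_2e^(3t)cos(t)

Coefficient matrix A = [[10, -5], [10, -4]].
Characteristic polynomial det(A - λI) = λ^2 - 6λ + 10 = 0.
Eigenvalues λ = 3 ± i (complex conjugate pair).
For λ=3+i: an eigenvector is (-2,-3) - i(1,1) = (-2 - i, -3 - i).
A real fundamental pair from Re and Im of e^((3+i)t)v: X_1 = e^(3t)(cos(t)·(-2,-3) + sin(t)·(1,1)), X_2 = e^(3t)(sin(t)·(-2,-3) - cos(t)·(1,1)).
General solution: c_1X_1 + c_2X_2.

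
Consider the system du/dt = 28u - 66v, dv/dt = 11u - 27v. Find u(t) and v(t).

u(t) = -3K_1e^(6t) + 2K_2e^(-5t), v(t) = -K_1e^(6t) + K_2e^(-5t)

Coefficient matrix A = [[28, -66], [11, -27]].
Characteristic polynomial det(A - λI) = λ^2 - λ - 30 = 0.
Eigenvalues λ = 6, -5.
For λ=6: (A-λI) row 1 is [22, -66], so an eigenvector is (-3, -1).
For λ=-5: (A-λI) row 1 is [33, -66], so an eigenvector is (2, 1).
General solution: K_1e^(6t)(-3,-1) + K_2e^(-5t)(2,1).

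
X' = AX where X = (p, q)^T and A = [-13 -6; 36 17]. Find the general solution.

Coefficient matrix A = [[-13, -6], [36, 17]].
Characteristic polynomial det(A - λI) = λ^2 - 4λ - 5 = 0.
Eigenvalues λ = -1, 5.
For λ=-1: (A-λI) row 1 is [-12, -6], so an eigenvector is (1, -2).
For λ=5: (A-λI) row 1 is [-18, -6], so an eigenvector is (-1, 3).
General solution: C_1e^(-t)(1,-2) + C_2e^(5t)(-1,3).

p(t) = C_1e^(-t) - C_2e^(5t), q(t) = -2C_1e^(-t) + 3C_2e^(5t)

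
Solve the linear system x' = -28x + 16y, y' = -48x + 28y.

Coefficient matrix A = [[-28, 16], [-48, 28]].
Characteristic polynomial det(A - λI) = λ^2 - 16 = 0.
Eigenvalues λ = -4, 4.
For λ=-4: (A-λI) row 1 is [-24, 16], so an eigenvector is (-2, -3).
For λ=4: (A-λI) row 1 is [-32, 16], so an eigenvector is (-1, -2).
General solution: K_1e^(-4t)(-2,-3) + K_2e^(4t)(-1,-2).

x(t) = -2K_1e^(-4t) - K_2e^(4t), y(t) = -3K_1e^(-4t) - 2K_2e^(4t)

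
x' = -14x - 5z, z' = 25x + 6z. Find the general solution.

x(t) = -K_1e^(-4t)cos(5t) - K_2e^(-4t)sin(5t), z(t) = -K_1e^(-4t)sin(5t) + 2K_1e^(-4t)cos(5t) + 2K_2e^(-4t)sin(5t) + K_2e^(-4t)cos(5t)

Coefficient matrix A = [[-14, -5], [25, 6]].
Characteristic polynomial det(A - λI) = λ^2 + 8λ + 41 = 0.
Eigenvalues λ = -4 ± 5i (complex conjugate pair).
For λ=-4+5i: an eigenvector is (-1,2) - i(0,-1) = (-1, 2 + i).
A real fundamental pair from Re and Im of e^((-4+5i)t)v: X_1 = e^(-4t)(cos(5t)·(-1,2) + sin(5t)·(0,-1)), X_2 = e^(-4t)(sin(5t)·(-1,2) - cos(5t)·(0,-1)).
General solution: K_1X_1 + K_2X_2.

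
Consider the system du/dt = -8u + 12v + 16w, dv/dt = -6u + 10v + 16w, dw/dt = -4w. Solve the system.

Coefficient matrix A = [[-8, 12, 16], [-6, 10, 16], [0, 0, -4]].
det(A - λI) = 0 gives eigenvalues λ = 4, -2, -4.
For λ=4: eigenvector (-1,-1,0).
For λ=-2: eigenvector (2,1,0).
For λ=-4: eigenvector (-2,-2,1).
General solution: C_1e^(4t)(-1,-1,0) + C_2e^(-2t)(2,1,0) + C_3e^(-4t)(-2,-2,1).

u(t) = -C_1e^(4t) + 2C_2e^(-2t) - 2C_3e^(-4t), v(t) = -C_1e^(4t) + C_2e^(-2t) - 2C_3e^(-4t), w(t) = C_3e^(-4t)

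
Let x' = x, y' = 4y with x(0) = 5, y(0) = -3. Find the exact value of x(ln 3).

15

A = [[1,0],[0,4]]; eigenvalues λ = 4, 1.
Eigenvectors: (0,1) for λ=4, (-1,0) for λ=1.
From the initial condition, c_1 = -3, c_2 = -5.
x(ln 3) = (-3)(3^4)(0) + (-5)(3^1)(-1) = 15.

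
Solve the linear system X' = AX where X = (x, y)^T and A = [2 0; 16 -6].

Coefficient matrix A = [[2, 0], [16, -6]].
Characteristic polynomial det(A - λI) = λ^2 + 4λ - 12 = 0.
Eigenvalues λ = 2, -6.
For λ=2: (A-λI) row 2 is [16, -8], so an eigenvector is (1, 2).
For λ=-6: (A-λI) row 1 is [8, 0], so an eigenvector is (0, -1).
General solution: C_1e^(2t)(1,2) + C_2e^(-6t)(0,-1).

x(t) = C_1e^(2t), y(t) = 2C_1e^(2t) - C_2e^(-6t)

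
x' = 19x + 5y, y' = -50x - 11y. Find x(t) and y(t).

Coefficient matrix A = [[19, 5], [-50, -11]].
Characteristic polynomial det(A - λI) = λ^2 - 8λ + 41 = 0.
Eigenvalues λ = 4 ± 5i (complex conjugate pair).
For λ=4+5i: an eigenvector is (0,-1) - i(-1,3) = (0 + i, -1 - 3i).
A real fundamental pair from Re and Im of e^((4+5i)t)v: X_1 = e^(4t)(cos(5t)·(0,-1) + sin(5t)·(-1,3)), X_2 = e^(4t)(sin(5t)·(0,-1) - cos(5t)·(-1,3)).
General solution: K_1X_1 + K_2X_2.

x(t) = -K_1e^(4t)sin(5t) + K_2e^(4t)cos(5t), y(t) = 3K_1e^(4t)sin(5t) - K_1e^(4t)cos(5t) - K_2e^(4t)sin(5t) - 3K_2e^(4t)cos(5t)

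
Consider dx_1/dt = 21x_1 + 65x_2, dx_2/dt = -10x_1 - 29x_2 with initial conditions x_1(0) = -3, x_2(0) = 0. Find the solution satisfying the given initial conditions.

Coefficient matrix A = [[21, 65], [-10, -29]].
Characteristic polynomial det(A - λI) = λ^2 + 8λ + 41 = 0.
Eigenvalues λ = -4 ± 5i (complex conjugate pair).
For λ=-4+5i: an eigenvector is (3,-1) - i(2,-1) = (3 - 2i, -1 + i).
A real fundamental pair from Re and Im of e^((-4+5i)t)v: X_1 = e^(-4t)(cos(5t)·(3,-1) + sin(5t)·(2,-1)), X_2 = e^(-4t)(sin(5t)·(3,-1) - cos(5t)·(2,-1)).
General solution: K_1X_1 + K_2X_2.
Applying x_1(0)=-3, x_2(0)=0 gives K_1=-3, K_2=-3.

x_1(t) = -15e^(-4t)sin(5t) - 3e^(-4t)cos(5t), x_2(t) = 6e^(-4t)sin(5t)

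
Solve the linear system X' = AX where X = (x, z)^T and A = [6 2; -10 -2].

Coefficient matrix A = [[6, 2], [-10, -2]].
Characteristic polynomial det(A - λI) = λ^2 - 4λ + 8 = 0.
Eigenvalues λ = 2 ± 2i (complex conjugate pair).
For λ=2+2i: an eigenvector is (0,-1) - i(-1,2) = (0 + i, -1 - 2i).
A real fundamental pair from Re and Im of e^((2+2i)t)v: X_1 = e^(2t)(cos(2t)·(0,-1) + sin(2t)·(-1,2)), X_2 = e^(2t)(sin(2t)·(0,-1) - cos(2t)·(-1,2)).
General solution: C_1X_1 + C_2X_2.

x(t) = -C_1e^(2t)sin(2t) + C_2e^(2t)cos(2t), z(t) = 2C_1e^(2t)sin(2t) - C_1e^(2t)cos(2t) - C_2e^(2t)sin(2t) - 2C_2e^(2t)cos(2t)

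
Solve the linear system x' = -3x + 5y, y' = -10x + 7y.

Coefficient matrix A = [[-3, 5], [-10, 7]].
Characteristic polynomial det(A - λI) = λ^2 - 4λ + 29 = 0.
Eigenvalues λ = 2 ± 5i (complex conjugate pair).
For λ=2+5i: an eigenvector is (1,1) - i(0,-1) = (1, 1 + i).
A real fundamental pair from Re and Im of e^((2+5i)t)v: X_1 = e^(2t)(cos(5t)·(1,1) + sin(5t)·(0,-1)), X_2 = e^(2t)(sin(5t)·(1,1) - cos(5t)·(0,-1)).
General solution: K_1X_1 + K_2X_2.

x(t) = K_1e^(2t)cos(5t) + K_2e^(2t)sin(5t), y(t) = -K_1e^(2t)sin(5t) + K_1e^(2t)cos(5t) + K_2e^(2t)sin(5t) + K_2e^(2t)cos(5t)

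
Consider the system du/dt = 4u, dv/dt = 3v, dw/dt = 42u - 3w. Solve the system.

u(t) = C_2e^(4t), v(t) = C_1e^(3t), w(t) = 6C_2e^(4t) + C_3e^(-3t)

Coefficient matrix A = [[4, 0, 0], [0, 3, 0], [42, 0, -3]].
det(A - λI) = 0 gives eigenvalues λ = 3, 4, -3.
For λ=3: eigenvector (0,1,0).
For λ=4: eigenvector (1,0,6).
For λ=-3: eigenvector (0,0,1).
General solution: C_1e^(3t)(0,1,0) + C_2e^(4t)(1,0,6) + C_3e^(-3t)(0,0,1).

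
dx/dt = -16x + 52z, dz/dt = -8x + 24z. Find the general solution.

x(t) = -2K_1e^(4t)sin(4t) + 3K_1e^(4t)cos(4t) + 3K_2e^(4t)sin(4t) + 2K_2e^(4t)cos(4t), z(t) = -K_1e^(4t)sin(4t) + K_1e^(4t)cos(4t) + K_2e^(4t)sin(4t) + K_2e^(4t)cos(4t)

Coefficient matrix A = [[-16, 52], [-8, 24]].
Characteristic polynomial det(A - λI) = λ^2 - 8λ + 32 = 0.
Eigenvalues λ = 4 ± 4i (complex conjugate pair).
For λ=4+4i: an eigenvector is (3,1) - i(-2,-1) = (3 + 2i, 1 + i).
A real fundamental pair from Re and Im of e^((4+4i)t)v: X_1 = e^(4t)(cos(4t)·(3,1) + sin(4t)·(-2,-1)), X_2 = e^(4t)(sin(4t)·(3,1) - cos(4t)·(-2,-1)).
General solution: K_1X_1 + K_2X_2.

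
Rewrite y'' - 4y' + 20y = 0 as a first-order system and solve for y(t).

Let x_1 = y, x_2 = y'. Then x_1' = x_2 and x_2' = -20x_1 + 4x_2.
A = [[0,1],[-20,4]]; det(A-λI) = λ^2 - 4λ + 20.
Eigenvalues λ = 2 ± 4i.

y(t) = C_1e^(2t)cos(4t) + C_2e^(2t)sin(4t)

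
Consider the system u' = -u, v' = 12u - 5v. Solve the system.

Coefficient matrix A = [[-1, 0], [12, -5]].
Characteristic polynomial det(A - λI) = λ^2 + 6λ + 5 = 0.
Eigenvalues λ = -1, -5.
For λ=-1: (A-λI) row 2 is [12, -4], so an eigenvector is (-1, -3).
For λ=-5: (A-λI) row 1 is [4, 0], so an eigenvector is (0, -1).
General solution: K_1e^(-t)(-1,-3) + K_2e^(-5t)(0,-1).

u(t) = -K_1e^(-t), v(t) = -3K_1e^(-t) - K_2e^(-5t)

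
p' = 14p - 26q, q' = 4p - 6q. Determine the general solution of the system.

Coefficient matrix A = [[14, -26], [4, -6]].
Characteristic polynomial det(A - λI) = λ^2 - 8λ + 20 = 0.
Eigenvalues λ = 4 ± 2i (complex conjugate pair).
For λ=4+2i: an eigenvector is (2,1) - i(-3,-1) = (2 + 3i, 1 + i).
A real fundamental pair from Re and Im of e^((4+2i)t)v: X_1 = e^(4t)(cos(2t)·(2,1) + sin(2t)·(-3,-1)), X_2 = e^(4t)(sin(2t)·(2,1) - cos(2t)·(-3,-1)).
General solution: c_1X_1 + c_2X_2.

p(t) = -3c_1e^(4t)sin(2t) + 2c_1e^(4t)cos(2t) + 2c_2e^(4t)sin(2t) + 3c_2e^(4t)cos(2t), q(t) = -c_1e^(4t)sin(2t) + c_1e^(4t)cos(2t) + c_2e^(4t)sin(2t) + c_2e^(4t)cos(2t)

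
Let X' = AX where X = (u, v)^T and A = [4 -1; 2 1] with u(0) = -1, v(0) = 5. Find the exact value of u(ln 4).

-352

A = [[4,-1],[2,1]]; eigenvalues λ = 2, 3.
Eigenvectors: (1,2) for λ=2, (1,1) for λ=3.
From the initial condition, c_1 = 6, c_2 = -7.
u(ln 4) = (6)(4^2)(1) + (-7)(4^3)(1) = -352.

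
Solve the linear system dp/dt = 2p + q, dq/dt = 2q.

p(t) = -C_1e^(2t) - C_2te^(2t) + 3C_2e^(2t), q(t) = -C_2e^(2t)

Coefficient matrix A = [[2, 1], [0, 2]].
Characteristic polynomial det(A - λI) = λ^2 - 4λ + 4 = 0.
Single eigenvalue λ = 2 with algebraic multiplicity 2.
Eigenvector v = (-1,0); generalized eigenvector w with (A-λI)w=v is (3,-1).
General solution: e^(2t)[C_1·v + C_2·(t·v + w)].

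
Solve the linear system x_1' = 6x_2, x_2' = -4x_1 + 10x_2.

Coefficient matrix A = [[0, 6], [-4, 10]].
Characteristic polynomial det(A - λI) = λ^2 - 10λ + 24 = 0.
Eigenvalues λ = 4, 6.
For λ=4: (A-λI) row 1 is [-4, 6], so an eigenvector is (3, 2).
For λ=6: (A-λI) row 1 is [-6, 6], so an eigenvector is (1, 1).
General solution: C_1e^(4t)(3,2) + C_2e^(6t)(1,1).

x_1(t) = 3C_1e^(4t) + C_2e^(6t), x_2(t) = 2C_1e^(4t) + C_2e^(6t)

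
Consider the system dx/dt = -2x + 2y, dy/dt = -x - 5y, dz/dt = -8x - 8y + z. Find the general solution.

Coefficient matrix A = [[-2, 2, 0], [-1, -5, 0], [-8, -8, 1]].
det(A - λI) = 0 gives eigenvalues λ = -4, -3, 1.
For λ=-4: eigenvector (1,-1,0).
For λ=-3: eigenvector (2,-1,2).
For λ=1: eigenvector (0,0,1).
General solution: K_1e^(-4t)(1,-1,0) + K_2e^(-3t)(2,-1,2) + K_3e^(t)(0,0,1).

x(t) = K_1e^(-4t) + 2K_2e^(-3t), y(t) = -K_1e^(-4t) - K_2e^(-3t), z(t) = 2K_2e^(-3t) + K_3e^(t)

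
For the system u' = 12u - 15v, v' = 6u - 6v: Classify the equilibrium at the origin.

A = [[12,-15],[6,-6]]; det(A-λI) = λ^2 - 6λ + 18.
λ = 3 ± 3i: positive real part.

unstable spiral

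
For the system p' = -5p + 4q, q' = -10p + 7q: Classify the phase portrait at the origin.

A = [[-5,4],[-10,7]]; det(A-λI) = λ^2 - 2λ + 5.
λ = 1 ± 2i: positive real part.

unstable spiral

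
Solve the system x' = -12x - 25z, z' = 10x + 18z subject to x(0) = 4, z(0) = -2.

Coefficient matrix A = [[-12, -25], [10, 18]].
Characteristic polynomial det(A - λI) = λ^2 - 6λ + 34 = 0.
Eigenvalues λ = 3 ± 5i (complex conjugate pair).
For λ=3+5i: an eigenvector is (-2,1) - i(1,-1) = (-2 - i, 1 + i).
A real fundamental pair from Re and Im of e^((3+5i)t)v: X_1 = e^(3t)(cos(5t)·(-2,1) + sin(5t)·(1,-1)), X_2 = e^(3t)(sin(5t)·(-2,1) - cos(5t)·(1,-1)).
General solution: K_1X_1 + K_2X_2.
Applying x(0)=4, z(0)=-2 gives K_1=-2, K_2=0.

x(t) = -2e^(3t)sin(5t) + 4e^(3t)cos(5t), z(t) = 2e^(3t)sin(5t) - 2e^(3t)cos(5t)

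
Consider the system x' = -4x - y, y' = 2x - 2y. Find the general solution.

x(t) = K_1e^(-3t)sin(t) - K_2e^(-3t)cos(t), y(t) = -K_1e^(-3t)sin(t) - K_1e^(-3t)cos(t) - K_2e^(-3t)sin(t) + K_2e^(-3t)cos(t)

Coefficient matrix A = [[-4, -1], [2, -2]].
Characteristic polynomial det(A - λI) = λ^2 + 6λ + 10 = 0.
Eigenvalues λ = -3 ± i (complex conjugate pair).
For λ=-3+i: an eigenvector is (0,-1) - i(1,-1) = (0 - i, -1 + i).
A real fundamental pair from Re and Im of e^((-3+i)t)v: X_1 = e^(-3t)(cos(t)·(0,-1) + sin(t)·(1,-1)), X_2 = e^(-3t)(sin(t)·(0,-1) - cos(t)·(1,-1)).
General solution: K_1X_1 + K_2X_2.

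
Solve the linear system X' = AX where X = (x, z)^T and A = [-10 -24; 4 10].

Coefficient matrix A = [[-10, -24], [4, 10]].
Characteristic polynomial det(A - λI) = λ^2 - 4 = 0.
Eigenvalues λ = 2, -2.
For λ=2: (A-λI) row 1 is [-12, -24], so an eigenvector is (2, -1).
For λ=-2: (A-λI) row 1 is [-8, -24], so an eigenvector is (-3, 1).
General solution: c_1e^(2t)(2,-1) + c_2e^(-2t)(-3,1).

x(t) = 2c_1e^(2t) - 3c_2e^(-2t), z(t) = -c_1e^(2t) + c_2e^(-2t)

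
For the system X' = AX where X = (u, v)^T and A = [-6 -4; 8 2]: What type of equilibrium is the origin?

stable spiral

A = [[-6,-4],[8,2]]; det(A-λI) = λ^2 + 4λ + 20.
λ = -2 ± 4i: negative real part.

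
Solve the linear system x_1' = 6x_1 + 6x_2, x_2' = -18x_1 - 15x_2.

Coefficient matrix A = [[6, 6], [-18, -15]].
Characteristic polynomial det(A - λI) = λ^2 + 9λ + 18 = 0.
Eigenvalues λ = -3, -6.
For λ=-3: (A-λI) row 1 is [9, 6], so an eigenvector is (-2, 3).
For λ=-6: (A-λI) row 1 is [12, 6], so an eigenvector is (-1, 2).
General solution: C_1e^(-3t)(-2,3) + C_2e^(-6t)(-1,2).

x_1(t) = -2C_1e^(-3t) - C_2e^(-6t), x_2(t) = 3C_1e^(-3t) + 2C_2e^(-6t)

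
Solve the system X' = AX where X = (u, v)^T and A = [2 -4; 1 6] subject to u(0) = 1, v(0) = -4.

Coefficient matrix A = [[2, -4], [1, 6]].
Characteristic polynomial det(A - λI) = λ^2 - 8λ + 16 = 0.
Single eigenvalue λ = 4 with algebraic multiplicity 2.
Eigenvector v = (-2,1); generalized eigenvector w with (A-λI)w=v is (-1,1).
General solution: e^(4t)[c_1·v + c_2·(t·v + w)].
Applying u(0)=1, v(0)=-4 gives c_1=3, c_2=-7.

u(t) = 14te^(4t) + e^(4t), v(t) = -7te^(4t) - 4e^(4t)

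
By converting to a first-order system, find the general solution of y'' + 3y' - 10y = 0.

Let x_1 = y, x_2 = y'. Then x_1' = x_2 and x_2' = 10x_1 - 3x_2.
A = [[0,1],[10,-3]]; det(A-λI) = λ^2 + 3λ - 10.
Eigenvalues λ = -5, 2 with eigenvectors (1,-5), (1,2).

y(t) = K_1e^(-5t) + K_2e^(2t)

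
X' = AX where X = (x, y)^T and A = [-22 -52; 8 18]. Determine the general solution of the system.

Coefficient matrix A = [[-22, -52], [8, 18]].
Characteristic polynomial det(A - λI) = λ^2 + 4λ + 20 = 0.
Eigenvalues λ = -2 ± 4i (complex conjugate pair).
For λ=-2+4i: an eigenvector is (-2,1) - i(-3,1) = (-2 + 3i, 1 - i).
A real fundamental pair from Re and Im of e^((-2+4i)t)v: X_1 = e^(-2t)(cos(4t)·(-2,1) + sin(4t)·(-3,1)), X_2 = e^(-2t)(sin(4t)·(-2,1) - cos(4t)·(-3,1)).
General solution: c_1X_1 + c_2X_2.

x(t) = -3c_1e^(-2t)sin(4t) - 2c_1e^(-2t)cos(4t) - 2c_2e^(-2t)sin(4t) + 3c_2e^(-2t)cos(4t), y(t) = c_1e^(-2t)sin(4t) + c_1e^(-2t)cos(4t) + c_2e^(-2t)sin(4t) - c_2e^(-2t)cos(4t)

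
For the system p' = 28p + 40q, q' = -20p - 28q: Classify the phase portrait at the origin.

center

A = [[28,40],[-20,-28]]; det(A-λI) = λ^2 + 16.
λ = 0 ± 4i: zero real part.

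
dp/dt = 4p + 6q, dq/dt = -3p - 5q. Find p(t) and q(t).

Coefficient matrix A = [[4, 6], [-3, -5]].
Characteristic polynomial det(A - λI) = λ^2 + λ - 2 = 0.
Eigenvalues λ = 1, -2.
For λ=1: (A-λI) row 1 is [3, 6], so an eigenvector is (2, -1).
For λ=-2: (A-λI) row 1 is [6, 6], so an eigenvector is (1, -1).
General solution: K_1e^(t)(2,-1) + K_2e^(-2t)(1,-1).

p(t) = 2K_1e^(t) + K_2e^(-2t), q(t) = -K_1e^(t) - K_2e^(-2t)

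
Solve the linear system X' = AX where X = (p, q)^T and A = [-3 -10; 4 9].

p(t) = -K_1e^(3t)sin(2t) + 2K_1e^(3t)cos(2t) + 2K_2e^(3t)sin(2t) + K_2e^(3t)cos(2t), q(t) = K_1e^(3t)sin(2t) - K_1e^(3t)cos(2t) - K_2e^(3t)sin(2t) - K_2e^(3t)cos(2t)

Coefficient matrix A = [[-3, -10], [4, 9]].
Characteristic polynomial det(A - λI) = λ^2 - 6λ + 13 = 0.
Eigenvalues λ = 3 ± 2i (complex conjugate pair).
For λ=3+2i: an eigenvector is (2,-1) - i(-1,1) = (2 + i, -1 - i).
A real fundamental pair from Re and Im of e^((3+2i)t)v: X_1 = e^(3t)(cos(2t)·(2,-1) + sin(2t)·(-1,1)), X_2 = e^(3t)(sin(2t)·(2,-1) - cos(2t)·(-1,1)).
General solution: K_1X_1 + K_2X_2.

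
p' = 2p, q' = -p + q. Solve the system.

p(t) = -c_1e^(2t), q(t) = c_1e^(2t) - c_2e^(t)

Coefficient matrix A = [[2, 0], [-1, 1]].
Characteristic polynomial det(A - λI) = λ^2 - 3λ + 2 = 0.
Eigenvalues λ = 2, 1.
For λ=2: (A-λI) row 2 is [-1, -1], so an eigenvector is (-1, 1).
For λ=1: (A-λI) row 1 is [1, 0], so an eigenvector is (0, -1).
General solution: c_1e^(2t)(-1,1) + c_2e^(t)(0,-1).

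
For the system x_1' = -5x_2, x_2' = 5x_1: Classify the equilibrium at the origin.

A = [[0,-5],[5,0]]; det(A-λI) = λ^2 + 25.
λ = 0 ± 5i: zero real part.

center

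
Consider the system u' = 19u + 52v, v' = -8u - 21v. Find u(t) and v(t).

u(t) = 2K_1e^(-t)sin(4t) + 3K_1e^(-t)cos(4t) + 3K_2e^(-t)sin(4t) - 2K_2e^(-t)cos(4t), v(t) = -K_1e^(-t)sin(4t) - K_1e^(-t)cos(4t) - K_2e^(-t)sin(4t) + K_2e^(-t)cos(4t)

Coefficient matrix A = [[19, 52], [-8, -21]].
Characteristic polynomial det(A - λI) = λ^2 + 2λ + 17 = 0.
Eigenvalues λ = -1 ± 4i (complex conjugate pair).
For λ=-1+4i: an eigenvector is (3,-1) - i(2,-1) = (3 - 2i, -1 + i).
A real fundamental pair from Re and Im of e^((-1+4i)t)v: X_1 = e^(-t)(cos(4t)·(3,-1) + sin(4t)·(2,-1)), X_2 = e^(-t)(sin(4t)·(3,-1) - cos(4t)·(2,-1)).
General solution: K_1X_1 + K_2X_2.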